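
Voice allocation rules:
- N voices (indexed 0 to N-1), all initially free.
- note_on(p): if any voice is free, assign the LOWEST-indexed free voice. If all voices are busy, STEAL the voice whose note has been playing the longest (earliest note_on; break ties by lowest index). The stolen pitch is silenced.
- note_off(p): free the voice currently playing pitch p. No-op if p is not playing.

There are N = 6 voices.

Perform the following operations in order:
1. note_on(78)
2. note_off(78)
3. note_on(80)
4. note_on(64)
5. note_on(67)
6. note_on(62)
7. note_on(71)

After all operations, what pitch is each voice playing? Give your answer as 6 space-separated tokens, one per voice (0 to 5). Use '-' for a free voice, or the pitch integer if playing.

Op 1: note_on(78): voice 0 is free -> assigned | voices=[78 - - - - -]
Op 2: note_off(78): free voice 0 | voices=[- - - - - -]
Op 3: note_on(80): voice 0 is free -> assigned | voices=[80 - - - - -]
Op 4: note_on(64): voice 1 is free -> assigned | voices=[80 64 - - - -]
Op 5: note_on(67): voice 2 is free -> assigned | voices=[80 64 67 - - -]
Op 6: note_on(62): voice 3 is free -> assigned | voices=[80 64 67 62 - -]
Op 7: note_on(71): voice 4 is free -> assigned | voices=[80 64 67 62 71 -]

Answer: 80 64 67 62 71 -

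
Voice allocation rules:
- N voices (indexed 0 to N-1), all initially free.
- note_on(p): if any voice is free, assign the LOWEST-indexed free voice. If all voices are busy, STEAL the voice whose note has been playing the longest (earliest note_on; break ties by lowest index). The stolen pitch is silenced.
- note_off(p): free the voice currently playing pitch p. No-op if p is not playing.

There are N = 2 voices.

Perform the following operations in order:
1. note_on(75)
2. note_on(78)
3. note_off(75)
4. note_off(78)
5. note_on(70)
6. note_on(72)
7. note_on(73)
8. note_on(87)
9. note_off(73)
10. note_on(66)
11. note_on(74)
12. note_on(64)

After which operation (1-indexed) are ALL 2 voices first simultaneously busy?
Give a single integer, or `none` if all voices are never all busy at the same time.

Op 1: note_on(75): voice 0 is free -> assigned | voices=[75 -]
Op 2: note_on(78): voice 1 is free -> assigned | voices=[75 78]
Op 3: note_off(75): free voice 0 | voices=[- 78]
Op 4: note_off(78): free voice 1 | voices=[- -]
Op 5: note_on(70): voice 0 is free -> assigned | voices=[70 -]
Op 6: note_on(72): voice 1 is free -> assigned | voices=[70 72]
Op 7: note_on(73): all voices busy, STEAL voice 0 (pitch 70, oldest) -> assign | voices=[73 72]
Op 8: note_on(87): all voices busy, STEAL voice 1 (pitch 72, oldest) -> assign | voices=[73 87]
Op 9: note_off(73): free voice 0 | voices=[- 87]
Op 10: note_on(66): voice 0 is free -> assigned | voices=[66 87]
Op 11: note_on(74): all voices busy, STEAL voice 1 (pitch 87, oldest) -> assign | voices=[66 74]
Op 12: note_on(64): all voices busy, STEAL voice 0 (pitch 66, oldest) -> assign | voices=[64 74]

Answer: 2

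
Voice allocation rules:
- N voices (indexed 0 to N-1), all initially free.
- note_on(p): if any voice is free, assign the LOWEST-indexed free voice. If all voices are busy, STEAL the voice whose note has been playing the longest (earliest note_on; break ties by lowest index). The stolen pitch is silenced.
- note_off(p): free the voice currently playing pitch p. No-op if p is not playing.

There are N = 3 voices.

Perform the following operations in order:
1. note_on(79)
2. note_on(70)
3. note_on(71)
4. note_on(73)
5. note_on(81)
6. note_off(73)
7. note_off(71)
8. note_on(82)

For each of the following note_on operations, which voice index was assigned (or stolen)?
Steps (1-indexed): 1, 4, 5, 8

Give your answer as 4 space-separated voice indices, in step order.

Answer: 0 0 1 0

Derivation:
Op 1: note_on(79): voice 0 is free -> assigned | voices=[79 - -]
Op 2: note_on(70): voice 1 is free -> assigned | voices=[79 70 -]
Op 3: note_on(71): voice 2 is free -> assigned | voices=[79 70 71]
Op 4: note_on(73): all voices busy, STEAL voice 0 (pitch 79, oldest) -> assign | voices=[73 70 71]
Op 5: note_on(81): all voices busy, STEAL voice 1 (pitch 70, oldest) -> assign | voices=[73 81 71]
Op 6: note_off(73): free voice 0 | voices=[- 81 71]
Op 7: note_off(71): free voice 2 | voices=[- 81 -]
Op 8: note_on(82): voice 0 is free -> assigned | voices=[82 81 -]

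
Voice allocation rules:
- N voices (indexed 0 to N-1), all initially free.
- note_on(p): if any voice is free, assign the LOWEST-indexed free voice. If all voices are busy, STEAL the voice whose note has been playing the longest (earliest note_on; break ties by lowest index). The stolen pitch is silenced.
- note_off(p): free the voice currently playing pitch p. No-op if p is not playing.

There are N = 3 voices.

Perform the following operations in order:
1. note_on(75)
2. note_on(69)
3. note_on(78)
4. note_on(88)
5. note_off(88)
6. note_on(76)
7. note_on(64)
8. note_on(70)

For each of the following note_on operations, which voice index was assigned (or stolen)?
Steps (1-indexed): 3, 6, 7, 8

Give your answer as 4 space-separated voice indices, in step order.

Op 1: note_on(75): voice 0 is free -> assigned | voices=[75 - -]
Op 2: note_on(69): voice 1 is free -> assigned | voices=[75 69 -]
Op 3: note_on(78): voice 2 is free -> assigned | voices=[75 69 78]
Op 4: note_on(88): all voices busy, STEAL voice 0 (pitch 75, oldest) -> assign | voices=[88 69 78]
Op 5: note_off(88): free voice 0 | voices=[- 69 78]
Op 6: note_on(76): voice 0 is free -> assigned | voices=[76 69 78]
Op 7: note_on(64): all voices busy, STEAL voice 1 (pitch 69, oldest) -> assign | voices=[76 64 78]
Op 8: note_on(70): all voices busy, STEAL voice 2 (pitch 78, oldest) -> assign | voices=[76 64 70]

Answer: 2 0 1 2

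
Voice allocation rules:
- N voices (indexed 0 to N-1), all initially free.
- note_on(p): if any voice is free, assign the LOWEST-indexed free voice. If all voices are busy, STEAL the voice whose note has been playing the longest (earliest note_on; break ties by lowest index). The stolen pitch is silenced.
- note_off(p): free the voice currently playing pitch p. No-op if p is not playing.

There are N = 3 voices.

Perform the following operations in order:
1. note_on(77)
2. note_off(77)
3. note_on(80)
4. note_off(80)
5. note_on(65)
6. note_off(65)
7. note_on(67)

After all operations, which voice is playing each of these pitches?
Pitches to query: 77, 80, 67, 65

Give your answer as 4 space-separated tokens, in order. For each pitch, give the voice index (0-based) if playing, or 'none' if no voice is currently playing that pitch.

Answer: none none 0 none

Derivation:
Op 1: note_on(77): voice 0 is free -> assigned | voices=[77 - -]
Op 2: note_off(77): free voice 0 | voices=[- - -]
Op 3: note_on(80): voice 0 is free -> assigned | voices=[80 - -]
Op 4: note_off(80): free voice 0 | voices=[- - -]
Op 5: note_on(65): voice 0 is free -> assigned | voices=[65 - -]
Op 6: note_off(65): free voice 0 | voices=[- - -]
Op 7: note_on(67): voice 0 is free -> assigned | voices=[67 - -]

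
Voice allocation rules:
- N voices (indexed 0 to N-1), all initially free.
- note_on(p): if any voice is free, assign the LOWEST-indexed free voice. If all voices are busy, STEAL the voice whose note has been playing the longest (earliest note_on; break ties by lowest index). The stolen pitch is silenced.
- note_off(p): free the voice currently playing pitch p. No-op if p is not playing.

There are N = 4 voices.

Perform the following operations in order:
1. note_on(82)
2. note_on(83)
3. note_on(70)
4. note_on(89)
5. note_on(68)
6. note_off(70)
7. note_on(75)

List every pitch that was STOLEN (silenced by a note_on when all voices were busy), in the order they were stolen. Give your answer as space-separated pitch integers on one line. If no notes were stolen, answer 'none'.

Answer: 82

Derivation:
Op 1: note_on(82): voice 0 is free -> assigned | voices=[82 - - -]
Op 2: note_on(83): voice 1 is free -> assigned | voices=[82 83 - -]
Op 3: note_on(70): voice 2 is free -> assigned | voices=[82 83 70 -]
Op 4: note_on(89): voice 3 is free -> assigned | voices=[82 83 70 89]
Op 5: note_on(68): all voices busy, STEAL voice 0 (pitch 82, oldest) -> assign | voices=[68 83 70 89]
Op 6: note_off(70): free voice 2 | voices=[68 83 - 89]
Op 7: note_on(75): voice 2 is free -> assigned | voices=[68 83 75 89]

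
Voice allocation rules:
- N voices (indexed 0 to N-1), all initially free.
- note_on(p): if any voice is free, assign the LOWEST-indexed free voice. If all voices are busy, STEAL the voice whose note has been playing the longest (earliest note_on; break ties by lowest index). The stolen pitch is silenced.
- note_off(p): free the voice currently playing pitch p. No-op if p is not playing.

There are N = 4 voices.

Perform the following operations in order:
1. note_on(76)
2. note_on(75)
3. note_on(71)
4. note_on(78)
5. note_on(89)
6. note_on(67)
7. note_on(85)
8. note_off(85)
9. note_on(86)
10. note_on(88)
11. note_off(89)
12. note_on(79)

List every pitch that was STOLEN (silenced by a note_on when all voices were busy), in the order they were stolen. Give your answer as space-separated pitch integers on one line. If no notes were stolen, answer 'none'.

Answer: 76 75 71 78

Derivation:
Op 1: note_on(76): voice 0 is free -> assigned | voices=[76 - - -]
Op 2: note_on(75): voice 1 is free -> assigned | voices=[76 75 - -]
Op 3: note_on(71): voice 2 is free -> assigned | voices=[76 75 71 -]
Op 4: note_on(78): voice 3 is free -> assigned | voices=[76 75 71 78]
Op 5: note_on(89): all voices busy, STEAL voice 0 (pitch 76, oldest) -> assign | voices=[89 75 71 78]
Op 6: note_on(67): all voices busy, STEAL voice 1 (pitch 75, oldest) -> assign | voices=[89 67 71 78]
Op 7: note_on(85): all voices busy, STEAL voice 2 (pitch 71, oldest) -> assign | voices=[89 67 85 78]
Op 8: note_off(85): free voice 2 | voices=[89 67 - 78]
Op 9: note_on(86): voice 2 is free -> assigned | voices=[89 67 86 78]
Op 10: note_on(88): all voices busy, STEAL voice 3 (pitch 78, oldest) -> assign | voices=[89 67 86 88]
Op 11: note_off(89): free voice 0 | voices=[- 67 86 88]
Op 12: note_on(79): voice 0 is free -> assigned | voices=[79 67 86 88]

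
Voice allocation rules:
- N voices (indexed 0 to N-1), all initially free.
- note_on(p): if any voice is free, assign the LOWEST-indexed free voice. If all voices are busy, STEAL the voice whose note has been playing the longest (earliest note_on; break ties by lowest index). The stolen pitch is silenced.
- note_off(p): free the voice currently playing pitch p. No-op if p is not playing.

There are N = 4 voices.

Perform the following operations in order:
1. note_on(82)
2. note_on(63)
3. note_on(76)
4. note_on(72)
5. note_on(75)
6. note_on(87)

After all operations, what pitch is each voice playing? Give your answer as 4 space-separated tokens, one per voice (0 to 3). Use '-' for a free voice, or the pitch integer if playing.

Answer: 75 87 76 72

Derivation:
Op 1: note_on(82): voice 0 is free -> assigned | voices=[82 - - -]
Op 2: note_on(63): voice 1 is free -> assigned | voices=[82 63 - -]
Op 3: note_on(76): voice 2 is free -> assigned | voices=[82 63 76 -]
Op 4: note_on(72): voice 3 is free -> assigned | voices=[82 63 76 72]
Op 5: note_on(75): all voices busy, STEAL voice 0 (pitch 82, oldest) -> assign | voices=[75 63 76 72]
Op 6: note_on(87): all voices busy, STEAL voice 1 (pitch 63, oldest) -> assign | voices=[75 87 76 72]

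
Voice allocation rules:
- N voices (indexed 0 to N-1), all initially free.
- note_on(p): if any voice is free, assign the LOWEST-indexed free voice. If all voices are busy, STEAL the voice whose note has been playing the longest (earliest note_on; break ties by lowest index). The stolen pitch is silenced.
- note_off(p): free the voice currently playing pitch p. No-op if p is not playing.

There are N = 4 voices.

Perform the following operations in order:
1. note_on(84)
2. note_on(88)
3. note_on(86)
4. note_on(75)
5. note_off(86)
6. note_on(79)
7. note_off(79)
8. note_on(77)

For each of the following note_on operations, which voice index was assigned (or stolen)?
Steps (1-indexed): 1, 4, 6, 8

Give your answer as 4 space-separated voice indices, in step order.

Answer: 0 3 2 2

Derivation:
Op 1: note_on(84): voice 0 is free -> assigned | voices=[84 - - -]
Op 2: note_on(88): voice 1 is free -> assigned | voices=[84 88 - -]
Op 3: note_on(86): voice 2 is free -> assigned | voices=[84 88 86 -]
Op 4: note_on(75): voice 3 is free -> assigned | voices=[84 88 86 75]
Op 5: note_off(86): free voice 2 | voices=[84 88 - 75]
Op 6: note_on(79): voice 2 is free -> assigned | voices=[84 88 79 75]
Op 7: note_off(79): free voice 2 | voices=[84 88 - 75]
Op 8: note_on(77): voice 2 is free -> assigned | voices=[84 88 77 75]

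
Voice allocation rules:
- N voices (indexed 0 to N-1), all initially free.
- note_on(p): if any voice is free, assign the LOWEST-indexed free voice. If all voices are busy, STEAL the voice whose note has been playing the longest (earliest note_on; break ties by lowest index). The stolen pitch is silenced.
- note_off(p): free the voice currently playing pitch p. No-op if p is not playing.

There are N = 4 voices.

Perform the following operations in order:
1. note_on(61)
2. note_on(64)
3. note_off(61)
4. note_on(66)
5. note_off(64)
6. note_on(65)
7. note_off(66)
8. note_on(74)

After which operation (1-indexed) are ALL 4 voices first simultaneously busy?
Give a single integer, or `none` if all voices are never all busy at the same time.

Answer: none

Derivation:
Op 1: note_on(61): voice 0 is free -> assigned | voices=[61 - - -]
Op 2: note_on(64): voice 1 is free -> assigned | voices=[61 64 - -]
Op 3: note_off(61): free voice 0 | voices=[- 64 - -]
Op 4: note_on(66): voice 0 is free -> assigned | voices=[66 64 - -]
Op 5: note_off(64): free voice 1 | voices=[66 - - -]
Op 6: note_on(65): voice 1 is free -> assigned | voices=[66 65 - -]
Op 7: note_off(66): free voice 0 | voices=[- 65 - -]
Op 8: note_on(74): voice 0 is free -> assigned | voices=[74 65 - -]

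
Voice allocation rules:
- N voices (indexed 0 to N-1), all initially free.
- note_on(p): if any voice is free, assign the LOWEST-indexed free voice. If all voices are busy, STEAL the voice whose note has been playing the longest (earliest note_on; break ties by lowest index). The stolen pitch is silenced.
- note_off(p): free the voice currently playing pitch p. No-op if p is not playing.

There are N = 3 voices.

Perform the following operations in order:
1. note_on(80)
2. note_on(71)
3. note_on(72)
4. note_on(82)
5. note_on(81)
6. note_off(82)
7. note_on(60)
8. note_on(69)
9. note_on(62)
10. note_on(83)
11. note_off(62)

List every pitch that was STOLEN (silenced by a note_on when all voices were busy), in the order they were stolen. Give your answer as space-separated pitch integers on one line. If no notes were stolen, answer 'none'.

Answer: 80 71 72 81 60

Derivation:
Op 1: note_on(80): voice 0 is free -> assigned | voices=[80 - -]
Op 2: note_on(71): voice 1 is free -> assigned | voices=[80 71 -]
Op 3: note_on(72): voice 2 is free -> assigned | voices=[80 71 72]
Op 4: note_on(82): all voices busy, STEAL voice 0 (pitch 80, oldest) -> assign | voices=[82 71 72]
Op 5: note_on(81): all voices busy, STEAL voice 1 (pitch 71, oldest) -> assign | voices=[82 81 72]
Op 6: note_off(82): free voice 0 | voices=[- 81 72]
Op 7: note_on(60): voice 0 is free -> assigned | voices=[60 81 72]
Op 8: note_on(69): all voices busy, STEAL voice 2 (pitch 72, oldest) -> assign | voices=[60 81 69]
Op 9: note_on(62): all voices busy, STEAL voice 1 (pitch 81, oldest) -> assign | voices=[60 62 69]
Op 10: note_on(83): all voices busy, STEAL voice 0 (pitch 60, oldest) -> assign | voices=[83 62 69]
Op 11: note_off(62): free voice 1 | voices=[83 - 69]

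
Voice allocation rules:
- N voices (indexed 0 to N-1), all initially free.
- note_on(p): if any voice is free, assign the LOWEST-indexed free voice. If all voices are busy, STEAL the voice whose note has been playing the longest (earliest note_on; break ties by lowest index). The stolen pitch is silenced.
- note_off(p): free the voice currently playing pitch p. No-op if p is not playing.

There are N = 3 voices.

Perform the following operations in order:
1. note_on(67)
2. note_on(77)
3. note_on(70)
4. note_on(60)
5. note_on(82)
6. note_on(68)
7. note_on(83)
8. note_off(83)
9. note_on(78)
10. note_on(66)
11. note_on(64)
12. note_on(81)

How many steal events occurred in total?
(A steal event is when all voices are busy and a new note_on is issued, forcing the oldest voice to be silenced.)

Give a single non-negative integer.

Answer: 7

Derivation:
Op 1: note_on(67): voice 0 is free -> assigned | voices=[67 - -]
Op 2: note_on(77): voice 1 is free -> assigned | voices=[67 77 -]
Op 3: note_on(70): voice 2 is free -> assigned | voices=[67 77 70]
Op 4: note_on(60): all voices busy, STEAL voice 0 (pitch 67, oldest) -> assign | voices=[60 77 70]
Op 5: note_on(82): all voices busy, STEAL voice 1 (pitch 77, oldest) -> assign | voices=[60 82 70]
Op 6: note_on(68): all voices busy, STEAL voice 2 (pitch 70, oldest) -> assign | voices=[60 82 68]
Op 7: note_on(83): all voices busy, STEAL voice 0 (pitch 60, oldest) -> assign | voices=[83 82 68]
Op 8: note_off(83): free voice 0 | voices=[- 82 68]
Op 9: note_on(78): voice 0 is free -> assigned | voices=[78 82 68]
Op 10: note_on(66): all voices busy, STEAL voice 1 (pitch 82, oldest) -> assign | voices=[78 66 68]
Op 11: note_on(64): all voices busy, STEAL voice 2 (pitch 68, oldest) -> assign | voices=[78 66 64]
Op 12: note_on(81): all voices busy, STEAL voice 0 (pitch 78, oldest) -> assign | voices=[81 66 64]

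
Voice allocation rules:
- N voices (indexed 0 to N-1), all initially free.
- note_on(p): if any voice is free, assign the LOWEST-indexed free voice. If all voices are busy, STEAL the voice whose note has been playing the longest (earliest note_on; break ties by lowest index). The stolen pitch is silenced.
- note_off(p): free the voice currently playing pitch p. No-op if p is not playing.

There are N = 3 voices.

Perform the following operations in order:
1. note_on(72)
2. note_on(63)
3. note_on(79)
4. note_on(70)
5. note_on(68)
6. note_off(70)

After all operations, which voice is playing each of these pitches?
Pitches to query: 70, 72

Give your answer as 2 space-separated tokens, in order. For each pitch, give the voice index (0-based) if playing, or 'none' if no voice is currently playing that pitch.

Answer: none none

Derivation:
Op 1: note_on(72): voice 0 is free -> assigned | voices=[72 - -]
Op 2: note_on(63): voice 1 is free -> assigned | voices=[72 63 -]
Op 3: note_on(79): voice 2 is free -> assigned | voices=[72 63 79]
Op 4: note_on(70): all voices busy, STEAL voice 0 (pitch 72, oldest) -> assign | voices=[70 63 79]
Op 5: note_on(68): all voices busy, STEAL voice 1 (pitch 63, oldest) -> assign | voices=[70 68 79]
Op 6: note_off(70): free voice 0 | voices=[- 68 79]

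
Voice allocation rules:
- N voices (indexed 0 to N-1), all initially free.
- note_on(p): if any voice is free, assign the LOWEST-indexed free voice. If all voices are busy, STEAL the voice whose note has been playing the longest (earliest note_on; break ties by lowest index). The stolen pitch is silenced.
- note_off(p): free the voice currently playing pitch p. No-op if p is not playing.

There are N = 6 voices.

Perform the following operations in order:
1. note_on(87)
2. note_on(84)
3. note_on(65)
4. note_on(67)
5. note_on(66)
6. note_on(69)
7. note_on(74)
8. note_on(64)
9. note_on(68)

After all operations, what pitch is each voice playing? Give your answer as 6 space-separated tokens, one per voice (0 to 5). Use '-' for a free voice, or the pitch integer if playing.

Op 1: note_on(87): voice 0 is free -> assigned | voices=[87 - - - - -]
Op 2: note_on(84): voice 1 is free -> assigned | voices=[87 84 - - - -]
Op 3: note_on(65): voice 2 is free -> assigned | voices=[87 84 65 - - -]
Op 4: note_on(67): voice 3 is free -> assigned | voices=[87 84 65 67 - -]
Op 5: note_on(66): voice 4 is free -> assigned | voices=[87 84 65 67 66 -]
Op 6: note_on(69): voice 5 is free -> assigned | voices=[87 84 65 67 66 69]
Op 7: note_on(74): all voices busy, STEAL voice 0 (pitch 87, oldest) -> assign | voices=[74 84 65 67 66 69]
Op 8: note_on(64): all voices busy, STEAL voice 1 (pitch 84, oldest) -> assign | voices=[74 64 65 67 66 69]
Op 9: note_on(68): all voices busy, STEAL voice 2 (pitch 65, oldest) -> assign | voices=[74 64 68 67 66 69]

Answer: 74 64 68 67 66 69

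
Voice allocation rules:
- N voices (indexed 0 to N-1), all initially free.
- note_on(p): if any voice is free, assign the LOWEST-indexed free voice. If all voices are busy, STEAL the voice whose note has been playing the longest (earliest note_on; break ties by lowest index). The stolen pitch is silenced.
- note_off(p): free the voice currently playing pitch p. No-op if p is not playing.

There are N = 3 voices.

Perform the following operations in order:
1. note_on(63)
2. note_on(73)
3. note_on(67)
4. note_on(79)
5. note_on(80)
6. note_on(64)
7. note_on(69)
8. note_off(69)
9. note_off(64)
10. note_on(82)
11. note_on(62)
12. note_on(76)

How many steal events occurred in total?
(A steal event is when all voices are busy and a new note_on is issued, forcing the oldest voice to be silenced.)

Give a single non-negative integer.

Op 1: note_on(63): voice 0 is free -> assigned | voices=[63 - -]
Op 2: note_on(73): voice 1 is free -> assigned | voices=[63 73 -]
Op 3: note_on(67): voice 2 is free -> assigned | voices=[63 73 67]
Op 4: note_on(79): all voices busy, STEAL voice 0 (pitch 63, oldest) -> assign | voices=[79 73 67]
Op 5: note_on(80): all voices busy, STEAL voice 1 (pitch 73, oldest) -> assign | voices=[79 80 67]
Op 6: note_on(64): all voices busy, STEAL voice 2 (pitch 67, oldest) -> assign | voices=[79 80 64]
Op 7: note_on(69): all voices busy, STEAL voice 0 (pitch 79, oldest) -> assign | voices=[69 80 64]
Op 8: note_off(69): free voice 0 | voices=[- 80 64]
Op 9: note_off(64): free voice 2 | voices=[- 80 -]
Op 10: note_on(82): voice 0 is free -> assigned | voices=[82 80 -]
Op 11: note_on(62): voice 2 is free -> assigned | voices=[82 80 62]
Op 12: note_on(76): all voices busy, STEAL voice 1 (pitch 80, oldest) -> assign | voices=[82 76 62]

Answer: 5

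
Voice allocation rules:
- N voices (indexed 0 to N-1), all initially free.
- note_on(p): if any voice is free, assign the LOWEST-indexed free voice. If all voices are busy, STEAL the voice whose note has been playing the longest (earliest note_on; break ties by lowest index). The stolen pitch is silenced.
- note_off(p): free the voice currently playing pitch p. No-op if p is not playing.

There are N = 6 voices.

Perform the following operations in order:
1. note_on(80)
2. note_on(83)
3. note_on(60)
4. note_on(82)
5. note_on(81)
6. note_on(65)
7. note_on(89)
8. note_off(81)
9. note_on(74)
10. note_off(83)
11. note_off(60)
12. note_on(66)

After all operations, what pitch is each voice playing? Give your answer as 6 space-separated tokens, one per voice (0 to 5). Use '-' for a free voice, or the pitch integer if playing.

Answer: 89 66 - 82 74 65

Derivation:
Op 1: note_on(80): voice 0 is free -> assigned | voices=[80 - - - - -]
Op 2: note_on(83): voice 1 is free -> assigned | voices=[80 83 - - - -]
Op 3: note_on(60): voice 2 is free -> assigned | voices=[80 83 60 - - -]
Op 4: note_on(82): voice 3 is free -> assigned | voices=[80 83 60 82 - -]
Op 5: note_on(81): voice 4 is free -> assigned | voices=[80 83 60 82 81 -]
Op 6: note_on(65): voice 5 is free -> assigned | voices=[80 83 60 82 81 65]
Op 7: note_on(89): all voices busy, STEAL voice 0 (pitch 80, oldest) -> assign | voices=[89 83 60 82 81 65]
Op 8: note_off(81): free voice 4 | voices=[89 83 60 82 - 65]
Op 9: note_on(74): voice 4 is free -> assigned | voices=[89 83 60 82 74 65]
Op 10: note_off(83): free voice 1 | voices=[89 - 60 82 74 65]
Op 11: note_off(60): free voice 2 | voices=[89 - - 82 74 65]
Op 12: note_on(66): voice 1 is free -> assigned | voices=[89 66 - 82 74 65]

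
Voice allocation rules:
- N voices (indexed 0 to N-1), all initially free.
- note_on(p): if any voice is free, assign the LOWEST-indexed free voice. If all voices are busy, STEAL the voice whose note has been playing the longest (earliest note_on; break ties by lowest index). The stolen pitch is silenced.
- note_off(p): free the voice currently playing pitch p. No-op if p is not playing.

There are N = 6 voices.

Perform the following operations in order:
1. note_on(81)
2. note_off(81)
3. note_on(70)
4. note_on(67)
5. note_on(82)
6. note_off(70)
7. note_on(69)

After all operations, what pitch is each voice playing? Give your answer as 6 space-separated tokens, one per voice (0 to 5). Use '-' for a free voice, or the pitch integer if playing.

Answer: 69 67 82 - - -

Derivation:
Op 1: note_on(81): voice 0 is free -> assigned | voices=[81 - - - - -]
Op 2: note_off(81): free voice 0 | voices=[- - - - - -]
Op 3: note_on(70): voice 0 is free -> assigned | voices=[70 - - - - -]
Op 4: note_on(67): voice 1 is free -> assigned | voices=[70 67 - - - -]
Op 5: note_on(82): voice 2 is free -> assigned | voices=[70 67 82 - - -]
Op 6: note_off(70): free voice 0 | voices=[- 67 82 - - -]
Op 7: note_on(69): voice 0 is free -> assigned | voices=[69 67 82 - - -]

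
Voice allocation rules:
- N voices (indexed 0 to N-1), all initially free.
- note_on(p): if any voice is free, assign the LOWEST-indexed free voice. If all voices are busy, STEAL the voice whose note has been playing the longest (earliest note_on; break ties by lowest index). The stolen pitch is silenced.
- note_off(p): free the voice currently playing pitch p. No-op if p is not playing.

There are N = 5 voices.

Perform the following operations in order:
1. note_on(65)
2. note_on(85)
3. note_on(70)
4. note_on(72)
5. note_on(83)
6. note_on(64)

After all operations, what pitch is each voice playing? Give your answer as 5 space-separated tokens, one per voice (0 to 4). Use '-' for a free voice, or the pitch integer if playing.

Answer: 64 85 70 72 83

Derivation:
Op 1: note_on(65): voice 0 is free -> assigned | voices=[65 - - - -]
Op 2: note_on(85): voice 1 is free -> assigned | voices=[65 85 - - -]
Op 3: note_on(70): voice 2 is free -> assigned | voices=[65 85 70 - -]
Op 4: note_on(72): voice 3 is free -> assigned | voices=[65 85 70 72 -]
Op 5: note_on(83): voice 4 is free -> assigned | voices=[65 85 70 72 83]
Op 6: note_on(64): all voices busy, STEAL voice 0 (pitch 65, oldest) -> assign | voices=[64 85 70 72 83]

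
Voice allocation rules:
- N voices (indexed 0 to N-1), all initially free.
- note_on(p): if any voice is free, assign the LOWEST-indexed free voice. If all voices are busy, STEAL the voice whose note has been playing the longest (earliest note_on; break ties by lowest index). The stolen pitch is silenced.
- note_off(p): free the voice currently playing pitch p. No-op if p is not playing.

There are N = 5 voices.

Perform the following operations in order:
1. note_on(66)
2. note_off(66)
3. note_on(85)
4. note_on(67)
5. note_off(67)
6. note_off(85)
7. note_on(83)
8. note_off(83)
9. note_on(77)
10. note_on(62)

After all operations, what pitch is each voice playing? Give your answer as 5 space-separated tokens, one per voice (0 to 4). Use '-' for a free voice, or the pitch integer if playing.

Op 1: note_on(66): voice 0 is free -> assigned | voices=[66 - - - -]
Op 2: note_off(66): free voice 0 | voices=[- - - - -]
Op 3: note_on(85): voice 0 is free -> assigned | voices=[85 - - - -]
Op 4: note_on(67): voice 1 is free -> assigned | voices=[85 67 - - -]
Op 5: note_off(67): free voice 1 | voices=[85 - - - -]
Op 6: note_off(85): free voice 0 | voices=[- - - - -]
Op 7: note_on(83): voice 0 is free -> assigned | voices=[83 - - - -]
Op 8: note_off(83): free voice 0 | voices=[- - - - -]
Op 9: note_on(77): voice 0 is free -> assigned | voices=[77 - - - -]
Op 10: note_on(62): voice 1 is free -> assigned | voices=[77 62 - - -]

Answer: 77 62 - - -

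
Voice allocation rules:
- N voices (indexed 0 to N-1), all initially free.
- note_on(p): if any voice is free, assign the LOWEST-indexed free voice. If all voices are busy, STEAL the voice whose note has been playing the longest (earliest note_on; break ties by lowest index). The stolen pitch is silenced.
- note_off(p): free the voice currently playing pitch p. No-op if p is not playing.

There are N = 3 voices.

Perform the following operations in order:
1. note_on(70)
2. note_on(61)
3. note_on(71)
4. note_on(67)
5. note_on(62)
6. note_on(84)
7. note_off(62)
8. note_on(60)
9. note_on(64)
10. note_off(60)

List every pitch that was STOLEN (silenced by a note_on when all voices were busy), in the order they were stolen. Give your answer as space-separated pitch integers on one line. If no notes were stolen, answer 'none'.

Answer: 70 61 71 67

Derivation:
Op 1: note_on(70): voice 0 is free -> assigned | voices=[70 - -]
Op 2: note_on(61): voice 1 is free -> assigned | voices=[70 61 -]
Op 3: note_on(71): voice 2 is free -> assigned | voices=[70 61 71]
Op 4: note_on(67): all voices busy, STEAL voice 0 (pitch 70, oldest) -> assign | voices=[67 61 71]
Op 5: note_on(62): all voices busy, STEAL voice 1 (pitch 61, oldest) -> assign | voices=[67 62 71]
Op 6: note_on(84): all voices busy, STEAL voice 2 (pitch 71, oldest) -> assign | voices=[67 62 84]
Op 7: note_off(62): free voice 1 | voices=[67 - 84]
Op 8: note_on(60): voice 1 is free -> assigned | voices=[67 60 84]
Op 9: note_on(64): all voices busy, STEAL voice 0 (pitch 67, oldest) -> assign | voices=[64 60 84]
Op 10: note_off(60): free voice 1 | voices=[64 - 84]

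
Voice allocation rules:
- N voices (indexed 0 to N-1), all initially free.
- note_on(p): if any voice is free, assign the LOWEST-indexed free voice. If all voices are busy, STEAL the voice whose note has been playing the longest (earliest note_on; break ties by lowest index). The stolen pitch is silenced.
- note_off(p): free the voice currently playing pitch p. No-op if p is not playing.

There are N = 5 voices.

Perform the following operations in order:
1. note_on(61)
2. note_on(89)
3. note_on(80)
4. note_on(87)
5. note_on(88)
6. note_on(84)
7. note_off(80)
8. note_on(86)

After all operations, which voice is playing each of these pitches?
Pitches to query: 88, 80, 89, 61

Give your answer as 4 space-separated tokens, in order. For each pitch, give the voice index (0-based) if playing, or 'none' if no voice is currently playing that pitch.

Op 1: note_on(61): voice 0 is free -> assigned | voices=[61 - - - -]
Op 2: note_on(89): voice 1 is free -> assigned | voices=[61 89 - - -]
Op 3: note_on(80): voice 2 is free -> assigned | voices=[61 89 80 - -]
Op 4: note_on(87): voice 3 is free -> assigned | voices=[61 89 80 87 -]
Op 5: note_on(88): voice 4 is free -> assigned | voices=[61 89 80 87 88]
Op 6: note_on(84): all voices busy, STEAL voice 0 (pitch 61, oldest) -> assign | voices=[84 89 80 87 88]
Op 7: note_off(80): free voice 2 | voices=[84 89 - 87 88]
Op 8: note_on(86): voice 2 is free -> assigned | voices=[84 89 86 87 88]

Answer: 4 none 1 none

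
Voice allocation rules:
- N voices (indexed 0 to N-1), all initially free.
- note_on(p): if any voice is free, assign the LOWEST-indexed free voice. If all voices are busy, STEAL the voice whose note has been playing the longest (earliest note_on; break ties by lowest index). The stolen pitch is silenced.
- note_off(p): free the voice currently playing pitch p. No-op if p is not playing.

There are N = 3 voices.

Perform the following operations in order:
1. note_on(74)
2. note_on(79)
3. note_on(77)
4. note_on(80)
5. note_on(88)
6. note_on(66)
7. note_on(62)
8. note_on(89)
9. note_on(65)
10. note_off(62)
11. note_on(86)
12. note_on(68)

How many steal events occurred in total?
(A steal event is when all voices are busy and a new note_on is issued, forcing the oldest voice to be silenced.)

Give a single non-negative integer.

Op 1: note_on(74): voice 0 is free -> assigned | voices=[74 - -]
Op 2: note_on(79): voice 1 is free -> assigned | voices=[74 79 -]
Op 3: note_on(77): voice 2 is free -> assigned | voices=[74 79 77]
Op 4: note_on(80): all voices busy, STEAL voice 0 (pitch 74, oldest) -> assign | voices=[80 79 77]
Op 5: note_on(88): all voices busy, STEAL voice 1 (pitch 79, oldest) -> assign | voices=[80 88 77]
Op 6: note_on(66): all voices busy, STEAL voice 2 (pitch 77, oldest) -> assign | voices=[80 88 66]
Op 7: note_on(62): all voices busy, STEAL voice 0 (pitch 80, oldest) -> assign | voices=[62 88 66]
Op 8: note_on(89): all voices busy, STEAL voice 1 (pitch 88, oldest) -> assign | voices=[62 89 66]
Op 9: note_on(65): all voices busy, STEAL voice 2 (pitch 66, oldest) -> assign | voices=[62 89 65]
Op 10: note_off(62): free voice 0 | voices=[- 89 65]
Op 11: note_on(86): voice 0 is free -> assigned | voices=[86 89 65]
Op 12: note_on(68): all voices busy, STEAL voice 1 (pitch 89, oldest) -> assign | voices=[86 68 65]

Answer: 7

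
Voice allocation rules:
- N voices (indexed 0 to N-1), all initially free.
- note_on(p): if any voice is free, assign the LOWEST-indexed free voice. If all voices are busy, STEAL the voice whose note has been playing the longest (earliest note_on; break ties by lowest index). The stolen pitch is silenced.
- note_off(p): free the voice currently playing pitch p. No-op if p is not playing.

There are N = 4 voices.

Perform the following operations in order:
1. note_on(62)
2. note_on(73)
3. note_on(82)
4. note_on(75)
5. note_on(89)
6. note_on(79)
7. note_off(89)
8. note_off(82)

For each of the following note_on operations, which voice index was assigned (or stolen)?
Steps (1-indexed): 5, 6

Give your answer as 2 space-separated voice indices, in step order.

Answer: 0 1

Derivation:
Op 1: note_on(62): voice 0 is free -> assigned | voices=[62 - - -]
Op 2: note_on(73): voice 1 is free -> assigned | voices=[62 73 - -]
Op 3: note_on(82): voice 2 is free -> assigned | voices=[62 73 82 -]
Op 4: note_on(75): voice 3 is free -> assigned | voices=[62 73 82 75]
Op 5: note_on(89): all voices busy, STEAL voice 0 (pitch 62, oldest) -> assign | voices=[89 73 82 75]
Op 6: note_on(79): all voices busy, STEAL voice 1 (pitch 73, oldest) -> assign | voices=[89 79 82 75]
Op 7: note_off(89): free voice 0 | voices=[- 79 82 75]
Op 8: note_off(82): free voice 2 | voices=[- 79 - 75]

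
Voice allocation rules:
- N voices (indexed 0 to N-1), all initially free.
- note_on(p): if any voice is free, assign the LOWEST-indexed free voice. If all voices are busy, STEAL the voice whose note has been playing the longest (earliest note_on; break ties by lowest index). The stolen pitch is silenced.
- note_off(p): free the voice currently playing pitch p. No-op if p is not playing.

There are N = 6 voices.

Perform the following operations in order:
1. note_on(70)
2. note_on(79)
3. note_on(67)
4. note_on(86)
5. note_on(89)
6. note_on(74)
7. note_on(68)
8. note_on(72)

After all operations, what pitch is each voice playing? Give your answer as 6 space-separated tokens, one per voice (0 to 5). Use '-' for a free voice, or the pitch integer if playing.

Answer: 68 72 67 86 89 74

Derivation:
Op 1: note_on(70): voice 0 is free -> assigned | voices=[70 - - - - -]
Op 2: note_on(79): voice 1 is free -> assigned | voices=[70 79 - - - -]
Op 3: note_on(67): voice 2 is free -> assigned | voices=[70 79 67 - - -]
Op 4: note_on(86): voice 3 is free -> assigned | voices=[70 79 67 86 - -]
Op 5: note_on(89): voice 4 is free -> assigned | voices=[70 79 67 86 89 -]
Op 6: note_on(74): voice 5 is free -> assigned | voices=[70 79 67 86 89 74]
Op 7: note_on(68): all voices busy, STEAL voice 0 (pitch 70, oldest) -> assign | voices=[68 79 67 86 89 74]
Op 8: note_on(72): all voices busy, STEAL voice 1 (pitch 79, oldest) -> assign | voices=[68 72 67 86 89 74]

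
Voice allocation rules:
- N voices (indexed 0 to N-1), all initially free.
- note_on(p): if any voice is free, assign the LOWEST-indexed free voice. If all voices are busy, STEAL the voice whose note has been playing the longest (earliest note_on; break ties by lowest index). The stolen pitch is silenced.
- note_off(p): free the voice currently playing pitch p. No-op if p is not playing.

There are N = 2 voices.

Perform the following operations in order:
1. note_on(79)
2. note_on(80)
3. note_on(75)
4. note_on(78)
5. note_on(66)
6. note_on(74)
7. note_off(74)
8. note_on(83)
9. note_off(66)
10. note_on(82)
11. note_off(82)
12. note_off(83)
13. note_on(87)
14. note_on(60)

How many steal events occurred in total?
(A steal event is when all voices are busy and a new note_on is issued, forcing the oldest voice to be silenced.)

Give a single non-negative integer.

Answer: 4

Derivation:
Op 1: note_on(79): voice 0 is free -> assigned | voices=[79 -]
Op 2: note_on(80): voice 1 is free -> assigned | voices=[79 80]
Op 3: note_on(75): all voices busy, STEAL voice 0 (pitch 79, oldest) -> assign | voices=[75 80]
Op 4: note_on(78): all voices busy, STEAL voice 1 (pitch 80, oldest) -> assign | voices=[75 78]
Op 5: note_on(66): all voices busy, STEAL voice 0 (pitch 75, oldest) -> assign | voices=[66 78]
Op 6: note_on(74): all voices busy, STEAL voice 1 (pitch 78, oldest) -> assign | voices=[66 74]
Op 7: note_off(74): free voice 1 | voices=[66 -]
Op 8: note_on(83): voice 1 is free -> assigned | voices=[66 83]
Op 9: note_off(66): free voice 0 | voices=[- 83]
Op 10: note_on(82): voice 0 is free -> assigned | voices=[82 83]
Op 11: note_off(82): free voice 0 | voices=[- 83]
Op 12: note_off(83): free voice 1 | voices=[- -]
Op 13: note_on(87): voice 0 is free -> assigned | voices=[87 -]
Op 14: note_on(60): voice 1 is free -> assigned | voices=[87 60]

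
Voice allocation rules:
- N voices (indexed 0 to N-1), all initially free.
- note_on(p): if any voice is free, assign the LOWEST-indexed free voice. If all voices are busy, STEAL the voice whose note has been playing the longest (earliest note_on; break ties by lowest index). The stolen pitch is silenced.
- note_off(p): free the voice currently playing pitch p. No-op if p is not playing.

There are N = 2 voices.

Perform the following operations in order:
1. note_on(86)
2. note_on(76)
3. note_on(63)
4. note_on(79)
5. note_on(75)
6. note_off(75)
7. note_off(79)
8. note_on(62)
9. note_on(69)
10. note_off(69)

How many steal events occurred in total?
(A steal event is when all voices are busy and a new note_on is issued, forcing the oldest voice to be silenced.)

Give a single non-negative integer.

Answer: 3

Derivation:
Op 1: note_on(86): voice 0 is free -> assigned | voices=[86 -]
Op 2: note_on(76): voice 1 is free -> assigned | voices=[86 76]
Op 3: note_on(63): all voices busy, STEAL voice 0 (pitch 86, oldest) -> assign | voices=[63 76]
Op 4: note_on(79): all voices busy, STEAL voice 1 (pitch 76, oldest) -> assign | voices=[63 79]
Op 5: note_on(75): all voices busy, STEAL voice 0 (pitch 63, oldest) -> assign | voices=[75 79]
Op 6: note_off(75): free voice 0 | voices=[- 79]
Op 7: note_off(79): free voice 1 | voices=[- -]
Op 8: note_on(62): voice 0 is free -> assigned | voices=[62 -]
Op 9: note_on(69): voice 1 is free -> assigned | voices=[62 69]
Op 10: note_off(69): free voice 1 | voices=[62 -]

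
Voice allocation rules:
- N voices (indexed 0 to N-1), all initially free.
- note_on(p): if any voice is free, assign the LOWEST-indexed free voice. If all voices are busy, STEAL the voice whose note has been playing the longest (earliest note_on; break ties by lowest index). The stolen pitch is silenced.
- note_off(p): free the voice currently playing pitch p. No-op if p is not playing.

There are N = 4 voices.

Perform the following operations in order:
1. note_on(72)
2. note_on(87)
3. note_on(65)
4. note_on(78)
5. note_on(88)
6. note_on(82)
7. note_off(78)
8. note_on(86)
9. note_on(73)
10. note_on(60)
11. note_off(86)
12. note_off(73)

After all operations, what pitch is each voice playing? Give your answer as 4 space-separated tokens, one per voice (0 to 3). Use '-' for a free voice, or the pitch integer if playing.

Op 1: note_on(72): voice 0 is free -> assigned | voices=[72 - - -]
Op 2: note_on(87): voice 1 is free -> assigned | voices=[72 87 - -]
Op 3: note_on(65): voice 2 is free -> assigned | voices=[72 87 65 -]
Op 4: note_on(78): voice 3 is free -> assigned | voices=[72 87 65 78]
Op 5: note_on(88): all voices busy, STEAL voice 0 (pitch 72, oldest) -> assign | voices=[88 87 65 78]
Op 6: note_on(82): all voices busy, STEAL voice 1 (pitch 87, oldest) -> assign | voices=[88 82 65 78]
Op 7: note_off(78): free voice 3 | voices=[88 82 65 -]
Op 8: note_on(86): voice 3 is free -> assigned | voices=[88 82 65 86]
Op 9: note_on(73): all voices busy, STEAL voice 2 (pitch 65, oldest) -> assign | voices=[88 82 73 86]
Op 10: note_on(60): all voices busy, STEAL voice 0 (pitch 88, oldest) -> assign | voices=[60 82 73 86]
Op 11: note_off(86): free voice 3 | voices=[60 82 73 -]
Op 12: note_off(73): free voice 2 | voices=[60 82 - -]

Answer: 60 82 - -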